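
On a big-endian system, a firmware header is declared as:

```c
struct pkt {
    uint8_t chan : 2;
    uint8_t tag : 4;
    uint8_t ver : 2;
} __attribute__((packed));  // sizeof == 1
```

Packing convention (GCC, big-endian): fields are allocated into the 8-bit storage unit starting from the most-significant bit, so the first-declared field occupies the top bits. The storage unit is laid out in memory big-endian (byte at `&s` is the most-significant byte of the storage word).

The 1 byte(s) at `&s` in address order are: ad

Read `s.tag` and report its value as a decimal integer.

[0]=0xad (big-endian) → word 0xad
chan:2 @ bit 6 → (0xad>>6)&0x3 = 0x2
tag:4 @ bit 2 → (0xad>>2)&0xf = 0xb  ←
ver:2 @ bit 0 → (0xad>>0)&0x3 = 0x1

11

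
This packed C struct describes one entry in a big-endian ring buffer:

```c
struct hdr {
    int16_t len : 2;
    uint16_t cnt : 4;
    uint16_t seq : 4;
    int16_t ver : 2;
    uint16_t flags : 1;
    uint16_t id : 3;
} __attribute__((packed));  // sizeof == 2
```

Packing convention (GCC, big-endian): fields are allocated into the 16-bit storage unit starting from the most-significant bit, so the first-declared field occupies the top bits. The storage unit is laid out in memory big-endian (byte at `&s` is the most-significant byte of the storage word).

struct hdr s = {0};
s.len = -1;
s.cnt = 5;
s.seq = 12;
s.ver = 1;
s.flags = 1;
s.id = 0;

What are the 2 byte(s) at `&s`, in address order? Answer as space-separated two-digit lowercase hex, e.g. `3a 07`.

d7 18

len (2b) val=-1 bits=0x3 at bit 14: 0xc000
cnt (4b) val=5 bits=0x5 at bit 10: 0xd400
seq (4b) val=12 bits=0xc at bit 6: 0xd700
ver (2b) val=1 bits=0x1 at bit 4: 0xd710
flags (1b) val=1 bits=0x1 at bit 3: 0xd718
id (3b) val=0 bits=0x0 at bit 0: 0xd718
word = 0xd718 → big-endian bytes:
  [0]=0xd7  [1]=0x18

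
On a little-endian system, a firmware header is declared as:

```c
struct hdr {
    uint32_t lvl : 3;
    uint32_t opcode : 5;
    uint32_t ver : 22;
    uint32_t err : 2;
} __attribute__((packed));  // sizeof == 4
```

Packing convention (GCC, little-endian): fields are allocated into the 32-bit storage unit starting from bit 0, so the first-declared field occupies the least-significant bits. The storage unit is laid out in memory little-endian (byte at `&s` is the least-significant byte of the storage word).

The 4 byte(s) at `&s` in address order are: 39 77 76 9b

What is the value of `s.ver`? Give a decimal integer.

[0]=0x39 [1]=0x77 [2]=0x76 [3]=0x9b (little-endian) → word 0x9b767739
lvl [0+:3] = (word>>0) & 0x7 = 1
opcode [3+:5] = (word>>3) & 0x1f = 7
ver [8+:22] = (word>>8) & 0x3fffff = 1799799  ←
err [30+:2] = (word>>30) & 0x3 = 2

1799799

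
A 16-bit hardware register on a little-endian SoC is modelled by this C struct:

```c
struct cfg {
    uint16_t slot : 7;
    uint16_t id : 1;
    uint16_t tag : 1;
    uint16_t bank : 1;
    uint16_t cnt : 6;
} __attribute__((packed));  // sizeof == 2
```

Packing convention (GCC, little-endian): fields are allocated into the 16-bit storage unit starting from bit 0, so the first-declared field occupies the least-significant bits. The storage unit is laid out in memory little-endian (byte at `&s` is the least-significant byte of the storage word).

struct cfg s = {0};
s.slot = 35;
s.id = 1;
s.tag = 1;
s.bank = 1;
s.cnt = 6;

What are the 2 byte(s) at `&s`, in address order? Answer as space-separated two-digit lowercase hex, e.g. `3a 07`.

[0+:7] slot=35 & 0x7f = 0x23; word=0x0023
[7+:1] id=1 & 0x1 = 0x1; word=0x00a3
[8+:1] tag=1 & 0x1 = 0x1; word=0x01a3
[9+:1] bank=1 & 0x1 = 0x1; word=0x03a3
[10+:6] cnt=6 & 0x3f = 0x6; word=0x1ba3
word = 0x1ba3 → little-endian bytes:
  [0]=0xa3  [1]=0x1b

a3 1b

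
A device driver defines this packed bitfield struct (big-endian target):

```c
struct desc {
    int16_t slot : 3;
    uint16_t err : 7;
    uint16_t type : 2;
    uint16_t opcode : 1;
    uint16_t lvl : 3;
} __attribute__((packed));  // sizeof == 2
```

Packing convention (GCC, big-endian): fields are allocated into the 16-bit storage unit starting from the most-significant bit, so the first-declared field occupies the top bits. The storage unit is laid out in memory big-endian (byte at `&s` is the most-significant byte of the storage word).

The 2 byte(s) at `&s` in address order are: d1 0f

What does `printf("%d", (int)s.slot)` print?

-2

[0]=0xd1 [1]=0x0f (big-endian) → word 0xd10f
slot:3 @ bit 13 → (0xd10f>>13)&0x7 = 0x6  ←
err:7 @ bit 6 → (0xd10f>>6)&0x7f = 0x44
type:2 @ bit 4 → (0xd10f>>4)&0x3 = 0x0
opcode:1 @ bit 3 → (0xd10f>>3)&0x1 = 0x1
lvl:3 @ bit 0 → (0xd10f>>0)&0x7 = 0x7
slot signed 3b, MSB=1: 6 - 8 = -2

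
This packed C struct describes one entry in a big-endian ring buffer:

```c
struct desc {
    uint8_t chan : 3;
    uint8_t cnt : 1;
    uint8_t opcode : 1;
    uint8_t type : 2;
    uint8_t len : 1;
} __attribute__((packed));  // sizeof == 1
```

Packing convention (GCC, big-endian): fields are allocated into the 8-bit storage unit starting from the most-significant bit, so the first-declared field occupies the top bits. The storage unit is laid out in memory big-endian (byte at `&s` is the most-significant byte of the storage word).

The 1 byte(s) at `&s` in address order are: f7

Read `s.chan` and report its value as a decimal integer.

7

[0]=0xf7 (big-endian) → word 0xf7
chan [5+:3] = (word>>5) & 0x7 = 7  ←
cnt [4+:1] = (word>>4) & 0x1 = 1
opcode [3+:1] = (word>>3) & 0x1 = 0
type [1+:2] = (word>>1) & 0x3 = 3
len [0+:1] = (word>>0) & 0x1 = 1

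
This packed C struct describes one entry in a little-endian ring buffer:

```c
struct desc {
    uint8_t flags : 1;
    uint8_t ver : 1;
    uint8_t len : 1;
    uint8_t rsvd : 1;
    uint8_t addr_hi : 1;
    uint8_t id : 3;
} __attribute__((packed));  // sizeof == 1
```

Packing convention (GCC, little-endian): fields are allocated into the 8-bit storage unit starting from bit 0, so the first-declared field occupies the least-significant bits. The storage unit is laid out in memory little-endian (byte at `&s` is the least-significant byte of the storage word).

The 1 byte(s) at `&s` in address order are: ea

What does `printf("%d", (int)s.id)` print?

[0]=0xea (little-endian) → word 0xea
flags [0+:1] = (word>>0) & 0x1 = 0
ver [1+:1] = (word>>1) & 0x1 = 1
len [2+:1] = (word>>2) & 0x1 = 0
rsvd [3+:1] = (word>>3) & 0x1 = 1
addr_hi [4+:1] = (word>>4) & 0x1 = 0
id [5+:3] = (word>>5) & 0x7 = 7  ←

7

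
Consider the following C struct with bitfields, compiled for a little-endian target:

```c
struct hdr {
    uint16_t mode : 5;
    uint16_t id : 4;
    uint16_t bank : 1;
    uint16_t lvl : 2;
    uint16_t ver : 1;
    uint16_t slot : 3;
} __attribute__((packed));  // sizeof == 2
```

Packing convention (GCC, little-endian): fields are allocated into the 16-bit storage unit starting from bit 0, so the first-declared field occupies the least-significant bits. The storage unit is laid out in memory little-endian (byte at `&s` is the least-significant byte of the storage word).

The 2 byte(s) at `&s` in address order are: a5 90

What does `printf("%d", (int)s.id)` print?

5

[0]=0xa5 [1]=0x90 (little-endian) → word 0x90a5
mode [0+:5] = (word>>0) & 0x1f = 5
id [5+:4] = (word>>5) & 0xf = 5  ←
bank [9+:1] = (word>>9) & 0x1 = 0
lvl [10+:2] = (word>>10) & 0x3 = 0
ver [12+:1] = (word>>12) & 0x1 = 1
slot [13+:3] = (word>>13) & 0x7 = 4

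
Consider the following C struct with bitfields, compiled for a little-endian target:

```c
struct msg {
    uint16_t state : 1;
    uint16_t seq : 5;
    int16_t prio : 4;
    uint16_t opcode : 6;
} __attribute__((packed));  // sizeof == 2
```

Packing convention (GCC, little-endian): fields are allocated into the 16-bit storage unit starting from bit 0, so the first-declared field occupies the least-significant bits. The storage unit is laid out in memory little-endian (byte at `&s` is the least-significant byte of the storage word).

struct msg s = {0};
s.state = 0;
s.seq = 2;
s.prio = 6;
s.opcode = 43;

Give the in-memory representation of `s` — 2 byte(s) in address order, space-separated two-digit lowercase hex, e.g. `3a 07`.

state (1b) val=0 bits=0x0 at bit 0: 0x0000
seq (5b) val=2 bits=0x2 at bit 1: 0x0004
prio (4b) val=6 bits=0x6 at bit 6: 0x0184
opcode (6b) val=43 bits=0x2b at bit 10: 0xad84
word = 0xad84 → little-endian bytes:
  [0]=0x84  [1]=0xad

84 ad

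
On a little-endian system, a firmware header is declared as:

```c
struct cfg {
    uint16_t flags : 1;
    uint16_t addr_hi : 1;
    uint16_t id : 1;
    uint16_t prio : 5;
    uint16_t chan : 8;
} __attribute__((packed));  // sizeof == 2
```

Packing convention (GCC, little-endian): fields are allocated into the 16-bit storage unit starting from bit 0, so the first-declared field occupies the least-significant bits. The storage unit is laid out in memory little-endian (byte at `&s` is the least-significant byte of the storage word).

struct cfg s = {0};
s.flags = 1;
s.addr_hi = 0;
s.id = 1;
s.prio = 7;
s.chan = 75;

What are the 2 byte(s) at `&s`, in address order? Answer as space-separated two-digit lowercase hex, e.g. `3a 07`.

3d 4b

flags (1b) val=1 bits=0x1 at bit 0: 0x0001
addr_hi (1b) val=0 bits=0x0 at bit 1: 0x0001
id (1b) val=1 bits=0x1 at bit 2: 0x0005
prio (5b) val=7 bits=0x7 at bit 3: 0x003d
chan (8b) val=75 bits=0x4b at bit 8: 0x4b3d
word = 0x4b3d → little-endian bytes:
  [0]=0x3d  [1]=0x4b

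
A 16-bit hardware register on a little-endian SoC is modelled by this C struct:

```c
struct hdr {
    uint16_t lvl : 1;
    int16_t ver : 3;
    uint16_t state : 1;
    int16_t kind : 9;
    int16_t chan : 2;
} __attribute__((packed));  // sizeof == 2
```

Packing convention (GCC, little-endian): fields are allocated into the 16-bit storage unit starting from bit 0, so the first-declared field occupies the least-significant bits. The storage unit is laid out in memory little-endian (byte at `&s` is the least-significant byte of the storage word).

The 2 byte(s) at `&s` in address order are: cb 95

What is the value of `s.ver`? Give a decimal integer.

[0]=0xcb [1]=0x95 (little-endian) → word 0x95cb
lvl:1 @ bit 0 → (0x95cb>>0)&0x1 = 0x1
ver:3 @ bit 1 → (0x95cb>>1)&0x7 = 0x5  ←
state:1 @ bit 4 → (0x95cb>>4)&0x1 = 0x0
kind:9 @ bit 5 → (0x95cb>>5)&0x1ff = 0xae
chan:2 @ bit 14 → (0x95cb>>14)&0x3 = 0x2
ver signed 3b, MSB=1: 5 - 8 = -3

-3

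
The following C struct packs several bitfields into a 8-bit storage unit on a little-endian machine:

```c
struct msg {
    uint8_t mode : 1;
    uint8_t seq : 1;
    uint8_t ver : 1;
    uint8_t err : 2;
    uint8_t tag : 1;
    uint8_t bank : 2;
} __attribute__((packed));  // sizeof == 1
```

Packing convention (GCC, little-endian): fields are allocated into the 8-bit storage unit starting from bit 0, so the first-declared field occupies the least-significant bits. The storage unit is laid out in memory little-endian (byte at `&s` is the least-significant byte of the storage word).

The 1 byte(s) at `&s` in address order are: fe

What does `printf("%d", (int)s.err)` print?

[0]=0xfe (little-endian) → word 0xfe
mode [0+:1] = (word>>0) & 0x1 = 0
seq [1+:1] = (word>>1) & 0x1 = 1
ver [2+:1] = (word>>2) & 0x1 = 1
err [3+:2] = (word>>3) & 0x3 = 3  ←
tag [5+:1] = (word>>5) & 0x1 = 1
bank [6+:2] = (word>>6) & 0x3 = 3

3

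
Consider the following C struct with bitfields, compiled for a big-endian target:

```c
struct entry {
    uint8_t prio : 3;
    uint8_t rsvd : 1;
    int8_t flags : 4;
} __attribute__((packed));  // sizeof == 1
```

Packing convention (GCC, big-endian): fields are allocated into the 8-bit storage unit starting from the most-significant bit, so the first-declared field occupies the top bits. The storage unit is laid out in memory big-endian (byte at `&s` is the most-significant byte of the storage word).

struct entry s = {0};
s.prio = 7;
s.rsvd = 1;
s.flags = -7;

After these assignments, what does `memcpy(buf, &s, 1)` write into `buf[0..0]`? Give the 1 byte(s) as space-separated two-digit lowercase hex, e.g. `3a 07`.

[5+:3] prio=7 & 0x7 = 0x7; word=0xe0
[4+:1] rsvd=1 & 0x1 = 0x1; word=0xf0
[0+:4] flags=-7 & 0xf = 0x9; word=0xf9
word = 0xf9 → big-endian bytes:
  [0]=0xf9

f9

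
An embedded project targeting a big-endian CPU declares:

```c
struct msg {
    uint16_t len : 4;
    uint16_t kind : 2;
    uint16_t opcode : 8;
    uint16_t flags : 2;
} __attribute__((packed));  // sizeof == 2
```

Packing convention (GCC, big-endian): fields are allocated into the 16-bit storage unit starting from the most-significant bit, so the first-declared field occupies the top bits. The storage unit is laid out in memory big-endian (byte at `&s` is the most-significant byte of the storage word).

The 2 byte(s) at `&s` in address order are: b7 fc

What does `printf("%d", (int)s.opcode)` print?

[0]=0xb7 [1]=0xfc (big-endian) → word 0xb7fc
len:4 @ bit 12 → (0xb7fc>>12)&0xf = 0xb
kind:2 @ bit 10 → (0xb7fc>>10)&0x3 = 0x1
opcode:8 @ bit 2 → (0xb7fc>>2)&0xff = 0xff  ←
flags:2 @ bit 0 → (0xb7fc>>0)&0x3 = 0x0

255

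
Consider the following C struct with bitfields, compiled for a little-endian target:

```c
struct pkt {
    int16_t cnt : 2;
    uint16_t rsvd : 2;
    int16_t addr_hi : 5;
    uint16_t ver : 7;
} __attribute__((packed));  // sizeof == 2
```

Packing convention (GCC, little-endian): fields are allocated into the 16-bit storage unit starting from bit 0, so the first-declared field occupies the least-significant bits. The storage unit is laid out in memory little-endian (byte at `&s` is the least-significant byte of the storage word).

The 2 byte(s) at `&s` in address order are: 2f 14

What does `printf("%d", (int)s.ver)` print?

10

[0]=0x2f [1]=0x14 (little-endian) → word 0x142f
cnt [0+:2] = (word>>0) & 0x3 = 3
rsvd [2+:2] = (word>>2) & 0x3 = 3
addr_hi [4+:5] = (word>>4) & 0x1f = 2
ver [9+:7] = (word>>9) & 0x7f = 10  ←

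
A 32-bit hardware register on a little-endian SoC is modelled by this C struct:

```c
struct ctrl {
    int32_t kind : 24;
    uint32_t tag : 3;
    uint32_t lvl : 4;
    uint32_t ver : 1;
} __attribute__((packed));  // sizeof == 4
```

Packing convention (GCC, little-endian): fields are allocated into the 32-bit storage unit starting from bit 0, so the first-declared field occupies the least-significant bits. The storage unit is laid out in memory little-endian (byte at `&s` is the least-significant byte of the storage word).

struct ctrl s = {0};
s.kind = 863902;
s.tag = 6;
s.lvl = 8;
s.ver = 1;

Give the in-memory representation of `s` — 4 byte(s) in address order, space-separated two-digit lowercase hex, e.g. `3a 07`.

kind (24b) val=863902 bits=0xd2e9e at bit 0: 0x000d2e9e
tag (3b) val=6 bits=0x6 at bit 24: 0x060d2e9e
lvl (4b) val=8 bits=0x8 at bit 27: 0x460d2e9e
ver (1b) val=1 bits=0x1 at bit 31: 0xc60d2e9e
word = 0xc60d2e9e → little-endian bytes:
  [0]=0x9e  [1]=0x2e  [2]=0x0d  [3]=0xc6

9e 2e 0d c6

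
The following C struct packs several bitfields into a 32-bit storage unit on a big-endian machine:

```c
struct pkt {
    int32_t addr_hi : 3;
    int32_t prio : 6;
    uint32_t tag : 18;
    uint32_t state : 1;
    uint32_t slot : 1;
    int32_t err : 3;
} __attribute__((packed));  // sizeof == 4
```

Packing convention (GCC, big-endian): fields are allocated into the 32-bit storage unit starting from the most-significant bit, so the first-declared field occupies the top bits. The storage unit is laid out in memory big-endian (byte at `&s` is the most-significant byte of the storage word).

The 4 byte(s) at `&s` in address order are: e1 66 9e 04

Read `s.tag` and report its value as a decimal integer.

210160

[0]=0xe1 [1]=0x66 [2]=0x9e [3]=0x04 (big-endian) → word 0xe1669e04
addr_hi:3 @ bit 29 → (0xe1669e04>>29)&0x7 = 0x7
prio:6 @ bit 23 → (0xe1669e04>>23)&0x3f = 0x2
tag:18 @ bit 5 → (0xe1669e04>>5)&0x3ffff = 0x334f0  ←
state:1 @ bit 4 → (0xe1669e04>>4)&0x1 = 0x0
slot:1 @ bit 3 → (0xe1669e04>>3)&0x1 = 0x0
err:3 @ bit 0 → (0xe1669e04>>0)&0x7 = 0x4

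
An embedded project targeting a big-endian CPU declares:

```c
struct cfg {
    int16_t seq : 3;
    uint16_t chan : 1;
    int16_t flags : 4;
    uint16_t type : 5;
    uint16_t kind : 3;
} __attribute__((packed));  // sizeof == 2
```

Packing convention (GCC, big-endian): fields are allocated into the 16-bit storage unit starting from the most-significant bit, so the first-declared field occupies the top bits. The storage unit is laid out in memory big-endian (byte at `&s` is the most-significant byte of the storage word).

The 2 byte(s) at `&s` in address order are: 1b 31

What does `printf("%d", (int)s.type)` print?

6

[0]=0x1b [1]=0x31 (big-endian) → word 0x1b31
seq:3 @ bit 13 → (0x1b31>>13)&0x7 = 0x0
chan:1 @ bit 12 → (0x1b31>>12)&0x1 = 0x1
flags:4 @ bit 8 → (0x1b31>>8)&0xf = 0xb
type:5 @ bit 3 → (0x1b31>>3)&0x1f = 0x6  ←
kind:3 @ bit 0 → (0x1b31>>0)&0x7 = 0x1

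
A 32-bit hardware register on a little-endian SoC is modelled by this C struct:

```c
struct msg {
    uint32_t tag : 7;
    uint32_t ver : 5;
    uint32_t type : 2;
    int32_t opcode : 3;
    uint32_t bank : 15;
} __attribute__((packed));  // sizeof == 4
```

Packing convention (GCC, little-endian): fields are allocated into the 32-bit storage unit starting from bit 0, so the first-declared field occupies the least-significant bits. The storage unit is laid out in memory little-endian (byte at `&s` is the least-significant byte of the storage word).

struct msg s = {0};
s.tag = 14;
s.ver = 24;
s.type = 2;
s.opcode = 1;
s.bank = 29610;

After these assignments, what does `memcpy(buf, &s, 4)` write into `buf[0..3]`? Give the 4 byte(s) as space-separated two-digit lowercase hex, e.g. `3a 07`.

tag (7b) val=14 bits=0xe at bit 0: 0x0000000e
ver (5b) val=24 bits=0x18 at bit 7: 0x00000c0e
type (2b) val=2 bits=0x2 at bit 12: 0x00002c0e
opcode (3b) val=1 bits=0x1 at bit 14: 0x00006c0e
bank (15b) val=29610 bits=0x73aa at bit 17: 0xe7546c0e
word = 0xe7546c0e → little-endian bytes:
  [0]=0x0e  [1]=0x6c  [2]=0x54  [3]=0xe7

0e 6c 54 e7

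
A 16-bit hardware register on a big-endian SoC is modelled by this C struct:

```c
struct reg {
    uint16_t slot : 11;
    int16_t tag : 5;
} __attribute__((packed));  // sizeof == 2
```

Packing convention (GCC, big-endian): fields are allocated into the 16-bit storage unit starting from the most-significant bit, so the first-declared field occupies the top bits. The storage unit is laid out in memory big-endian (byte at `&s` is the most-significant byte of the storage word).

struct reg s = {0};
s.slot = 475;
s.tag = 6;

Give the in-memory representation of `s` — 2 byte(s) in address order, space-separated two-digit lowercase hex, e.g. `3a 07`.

3b 66

[5+:11] slot=475 & 0x7ff = 0x1db; word=0x3b60
[0+:5] tag=6 & 0x1f = 0x6; word=0x3b66
word = 0x3b66 → big-endian bytes:
  [0]=0x3b  [1]=0x66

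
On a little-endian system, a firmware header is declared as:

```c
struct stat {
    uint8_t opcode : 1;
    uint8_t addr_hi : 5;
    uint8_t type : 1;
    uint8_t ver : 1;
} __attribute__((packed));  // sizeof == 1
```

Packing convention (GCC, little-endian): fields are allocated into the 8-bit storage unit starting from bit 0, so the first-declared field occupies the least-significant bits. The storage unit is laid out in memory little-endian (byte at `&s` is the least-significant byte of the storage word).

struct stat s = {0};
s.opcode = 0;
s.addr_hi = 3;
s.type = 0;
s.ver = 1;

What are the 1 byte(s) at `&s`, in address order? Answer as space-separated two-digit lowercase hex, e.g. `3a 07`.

86

[0+:1] opcode=0 & 0x1 = 0x0; word=0x00
[1+:5] addr_hi=3 & 0x1f = 0x3; word=0x06
[6+:1] type=0 & 0x1 = 0x0; word=0x06
[7+:1] ver=1 & 0x1 = 0x1; word=0x86
word = 0x86 → little-endian bytes:
  [0]=0x86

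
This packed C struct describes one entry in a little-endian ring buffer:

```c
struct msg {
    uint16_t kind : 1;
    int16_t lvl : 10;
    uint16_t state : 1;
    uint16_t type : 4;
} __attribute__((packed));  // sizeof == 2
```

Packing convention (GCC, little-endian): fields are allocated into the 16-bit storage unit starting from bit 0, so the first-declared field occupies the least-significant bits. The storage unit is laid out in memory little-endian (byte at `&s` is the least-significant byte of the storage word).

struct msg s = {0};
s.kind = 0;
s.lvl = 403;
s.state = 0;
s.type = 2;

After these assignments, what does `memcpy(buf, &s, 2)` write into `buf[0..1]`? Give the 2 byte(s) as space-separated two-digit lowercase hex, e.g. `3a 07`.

26 23

kind (1b) val=0 bits=0x0 at bit 0: 0x0000
lvl (10b) val=403 bits=0x193 at bit 1: 0x0326
state (1b) val=0 bits=0x0 at bit 11: 0x0326
type (4b) val=2 bits=0x2 at bit 12: 0x2326
word = 0x2326 → little-endian bytes:
  [0]=0x26  [1]=0x23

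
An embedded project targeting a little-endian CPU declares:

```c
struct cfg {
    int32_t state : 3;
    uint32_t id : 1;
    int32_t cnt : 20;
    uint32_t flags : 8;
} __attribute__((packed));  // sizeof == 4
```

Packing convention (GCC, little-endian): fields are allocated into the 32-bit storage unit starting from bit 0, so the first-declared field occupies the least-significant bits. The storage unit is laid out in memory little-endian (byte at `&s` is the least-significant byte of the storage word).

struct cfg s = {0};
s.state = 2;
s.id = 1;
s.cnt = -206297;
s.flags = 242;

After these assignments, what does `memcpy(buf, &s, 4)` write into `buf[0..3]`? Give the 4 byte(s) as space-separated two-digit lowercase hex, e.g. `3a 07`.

7a a2 cd f2

state:3 = 2 → 0x2 << 0 → word 0x00000002
id:1 = 1 → 0x1 << 3 → word 0x0000000a
cnt:20 = -206297 → 0xcda27 << 4 → word 0x00cda27a
flags:8 = 242 → 0xf2 << 24 → word 0xf2cda27a
word = 0xf2cda27a → little-endian bytes:
  [0]=0x7a  [1]=0xa2  [2]=0xcd  [3]=0xf2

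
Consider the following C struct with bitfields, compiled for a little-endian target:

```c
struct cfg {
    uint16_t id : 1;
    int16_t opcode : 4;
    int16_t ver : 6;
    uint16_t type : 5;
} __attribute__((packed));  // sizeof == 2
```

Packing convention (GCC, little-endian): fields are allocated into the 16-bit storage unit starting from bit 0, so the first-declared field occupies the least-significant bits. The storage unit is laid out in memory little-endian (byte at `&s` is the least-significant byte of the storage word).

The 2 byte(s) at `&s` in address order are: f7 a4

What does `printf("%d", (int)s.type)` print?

[0]=0xf7 [1]=0xa4 (little-endian) → word 0xa4f7
id [0+:1] = (word>>0) & 0x1 = 1
opcode [1+:4] = (word>>1) & 0xf = 11
ver [5+:6] = (word>>5) & 0x3f = 39
type [11+:5] = (word>>11) & 0x1f = 20  ←

20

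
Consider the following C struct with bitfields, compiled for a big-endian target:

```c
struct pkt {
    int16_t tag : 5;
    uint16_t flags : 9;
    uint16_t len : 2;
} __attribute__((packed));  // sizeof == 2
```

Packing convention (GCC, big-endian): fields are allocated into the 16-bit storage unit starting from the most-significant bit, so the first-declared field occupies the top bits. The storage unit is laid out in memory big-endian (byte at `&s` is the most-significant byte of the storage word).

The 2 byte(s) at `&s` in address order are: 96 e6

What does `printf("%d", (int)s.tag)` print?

-14

[0]=0x96 [1]=0xe6 (big-endian) → word 0x96e6
tag:5 @ bit 11 → (0x96e6>>11)&0x1f = 0x12  ←
flags:9 @ bit 2 → (0x96e6>>2)&0x1ff = 0x1b9
len:2 @ bit 0 → (0x96e6>>0)&0x3 = 0x2
tag signed 5b, MSB=1: 18 - 32 = -14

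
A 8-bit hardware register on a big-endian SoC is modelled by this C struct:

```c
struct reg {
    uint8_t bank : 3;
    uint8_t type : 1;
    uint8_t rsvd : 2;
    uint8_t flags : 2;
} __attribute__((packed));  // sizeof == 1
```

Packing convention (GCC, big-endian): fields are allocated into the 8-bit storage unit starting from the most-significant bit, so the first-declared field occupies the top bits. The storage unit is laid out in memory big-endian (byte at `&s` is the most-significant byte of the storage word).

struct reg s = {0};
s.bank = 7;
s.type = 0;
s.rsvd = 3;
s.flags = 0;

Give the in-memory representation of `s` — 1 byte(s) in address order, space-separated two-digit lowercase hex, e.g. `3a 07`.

bank (3b) val=7 bits=0x7 at bit 5: 0xe0
type (1b) val=0 bits=0x0 at bit 4: 0xe0
rsvd (2b) val=3 bits=0x3 at bit 2: 0xec
flags (2b) val=0 bits=0x0 at bit 0: 0xec
word = 0xec → big-endian bytes:
  [0]=0xec

ec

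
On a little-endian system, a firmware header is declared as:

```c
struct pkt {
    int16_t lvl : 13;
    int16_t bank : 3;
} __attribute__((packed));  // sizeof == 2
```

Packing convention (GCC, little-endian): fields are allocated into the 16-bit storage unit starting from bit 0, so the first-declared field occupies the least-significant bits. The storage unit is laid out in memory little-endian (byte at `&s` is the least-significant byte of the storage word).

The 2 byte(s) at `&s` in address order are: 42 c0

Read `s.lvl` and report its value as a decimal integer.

66

[0]=0x42 [1]=0xc0 (little-endian) → word 0xc042
lvl [0+:13] = (word>>0) & 0x1fff = 66  ←
bank [13+:3] = (word>>13) & 0x7 = 6
lvl signed 13b, MSB=0: value = 66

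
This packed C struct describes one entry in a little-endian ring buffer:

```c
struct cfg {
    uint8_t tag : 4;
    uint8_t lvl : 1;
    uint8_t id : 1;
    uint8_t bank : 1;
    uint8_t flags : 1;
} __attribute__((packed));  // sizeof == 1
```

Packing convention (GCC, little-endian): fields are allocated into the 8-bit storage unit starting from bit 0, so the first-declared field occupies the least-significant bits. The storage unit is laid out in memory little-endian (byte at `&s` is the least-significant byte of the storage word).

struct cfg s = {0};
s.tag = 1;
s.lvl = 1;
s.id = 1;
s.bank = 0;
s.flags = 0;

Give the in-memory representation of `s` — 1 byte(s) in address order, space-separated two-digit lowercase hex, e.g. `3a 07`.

tag (4b) val=1 bits=0x1 at bit 0: 0x01
lvl (1b) val=1 bits=0x1 at bit 4: 0x11
id (1b) val=1 bits=0x1 at bit 5: 0x31
bank (1b) val=0 bits=0x0 at bit 6: 0x31
flags (1b) val=0 bits=0x0 at bit 7: 0x31
word = 0x31 → little-endian bytes:
  [0]=0x31

31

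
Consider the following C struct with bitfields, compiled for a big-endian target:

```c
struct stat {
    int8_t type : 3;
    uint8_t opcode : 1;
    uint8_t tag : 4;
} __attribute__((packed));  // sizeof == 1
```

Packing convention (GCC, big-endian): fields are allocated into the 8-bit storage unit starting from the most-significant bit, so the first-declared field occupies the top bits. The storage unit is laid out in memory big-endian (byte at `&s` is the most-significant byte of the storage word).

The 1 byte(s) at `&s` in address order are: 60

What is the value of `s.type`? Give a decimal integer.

[0]=0x60 (big-endian) → word 0x60
type [5+:3] = (word>>5) & 0x7 = 3  ←
opcode [4+:1] = (word>>4) & 0x1 = 0
tag [0+:4] = (word>>0) & 0xf = 0
type signed 3b, MSB=0: value = 3

3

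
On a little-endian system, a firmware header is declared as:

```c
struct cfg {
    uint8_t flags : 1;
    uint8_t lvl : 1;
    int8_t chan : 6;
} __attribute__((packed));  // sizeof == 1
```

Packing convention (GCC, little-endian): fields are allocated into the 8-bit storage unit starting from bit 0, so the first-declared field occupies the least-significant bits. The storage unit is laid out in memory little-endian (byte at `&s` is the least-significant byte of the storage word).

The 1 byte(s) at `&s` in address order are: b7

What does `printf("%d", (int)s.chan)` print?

-19

[0]=0xb7 (little-endian) → word 0xb7
flags:1 @ bit 0 → (0xb7>>0)&0x1 = 0x1
lvl:1 @ bit 1 → (0xb7>>1)&0x1 = 0x1
chan:6 @ bit 2 → (0xb7>>2)&0x3f = 0x2d  ←
chan signed 6b, MSB=1: 45 - 64 = -19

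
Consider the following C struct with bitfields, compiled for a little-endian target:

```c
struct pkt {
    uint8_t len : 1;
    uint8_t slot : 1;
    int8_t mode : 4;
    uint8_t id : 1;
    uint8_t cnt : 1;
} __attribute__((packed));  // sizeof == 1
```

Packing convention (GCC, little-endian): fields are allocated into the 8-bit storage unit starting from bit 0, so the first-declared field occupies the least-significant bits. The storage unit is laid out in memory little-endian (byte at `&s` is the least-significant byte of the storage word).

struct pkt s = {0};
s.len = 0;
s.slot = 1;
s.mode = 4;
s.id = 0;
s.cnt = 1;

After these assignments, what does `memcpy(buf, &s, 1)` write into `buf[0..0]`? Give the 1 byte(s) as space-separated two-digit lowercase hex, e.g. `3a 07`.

len (1b) val=0 bits=0x0 at bit 0: 0x00
slot (1b) val=1 bits=0x1 at bit 1: 0x02
mode (4b) val=4 bits=0x4 at bit 2: 0x12
id (1b) val=0 bits=0x0 at bit 6: 0x12
cnt (1b) val=1 bits=0x1 at bit 7: 0x92
word = 0x92 → little-endian bytes:
  [0]=0x92

92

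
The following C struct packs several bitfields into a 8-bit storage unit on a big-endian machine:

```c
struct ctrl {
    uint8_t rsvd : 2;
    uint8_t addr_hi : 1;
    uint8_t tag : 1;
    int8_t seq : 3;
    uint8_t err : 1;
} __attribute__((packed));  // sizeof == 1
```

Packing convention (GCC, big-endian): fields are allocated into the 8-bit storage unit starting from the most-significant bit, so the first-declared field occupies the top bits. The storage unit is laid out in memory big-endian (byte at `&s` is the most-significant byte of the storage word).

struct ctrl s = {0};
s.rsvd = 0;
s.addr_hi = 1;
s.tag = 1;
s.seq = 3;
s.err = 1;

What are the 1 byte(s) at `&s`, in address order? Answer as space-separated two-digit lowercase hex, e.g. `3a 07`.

37

rsvd (2b) val=0 bits=0x0 at bit 6: 0x00
addr_hi (1b) val=1 bits=0x1 at bit 5: 0x20
tag (1b) val=1 bits=0x1 at bit 4: 0x30
seq (3b) val=3 bits=0x3 at bit 1: 0x36
err (1b) val=1 bits=0x1 at bit 0: 0x37
word = 0x37 → big-endian bytes:
  [0]=0x37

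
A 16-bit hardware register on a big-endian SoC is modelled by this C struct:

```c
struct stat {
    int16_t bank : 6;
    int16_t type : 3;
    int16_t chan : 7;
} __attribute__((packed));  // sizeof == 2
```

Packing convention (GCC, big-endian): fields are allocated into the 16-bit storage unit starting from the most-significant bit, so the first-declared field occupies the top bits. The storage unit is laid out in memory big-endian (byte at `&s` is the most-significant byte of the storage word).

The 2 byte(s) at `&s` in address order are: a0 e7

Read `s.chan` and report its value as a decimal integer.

[0]=0xa0 [1]=0xe7 (big-endian) → word 0xa0e7
bank [10+:6] = (word>>10) & 0x3f = 40
type [7+:3] = (word>>7) & 0x7 = 1
chan [0+:7] = (word>>0) & 0x7f = 103  ←
chan signed 7b, MSB=1: 103 - 128 = -25

-25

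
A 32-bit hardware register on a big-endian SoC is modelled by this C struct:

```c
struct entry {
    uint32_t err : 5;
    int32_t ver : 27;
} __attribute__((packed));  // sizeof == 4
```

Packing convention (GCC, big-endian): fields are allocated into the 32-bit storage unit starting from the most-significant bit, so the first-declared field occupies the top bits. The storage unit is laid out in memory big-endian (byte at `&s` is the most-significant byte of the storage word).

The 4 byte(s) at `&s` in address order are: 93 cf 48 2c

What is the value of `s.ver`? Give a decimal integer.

63916076

[0]=0x93 [1]=0xcf [2]=0x48 [3]=0x2c (big-endian) → word 0x93cf482c
err [27+:5] = (word>>27) & 0x1f = 18
ver [0+:27] = (word>>0) & 0x7ffffff = 63916076  ←
ver signed 27b, MSB=0: value = 63916076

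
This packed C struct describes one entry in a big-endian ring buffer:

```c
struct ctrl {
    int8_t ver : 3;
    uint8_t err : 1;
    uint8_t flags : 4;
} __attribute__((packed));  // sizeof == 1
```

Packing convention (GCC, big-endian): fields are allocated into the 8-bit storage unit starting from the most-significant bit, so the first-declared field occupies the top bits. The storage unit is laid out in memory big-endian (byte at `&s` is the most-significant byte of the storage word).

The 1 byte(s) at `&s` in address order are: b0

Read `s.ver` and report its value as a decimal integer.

-3

[0]=0xb0 (big-endian) → word 0xb0
ver:3 @ bit 5 → (0xb0>>5)&0x7 = 0x5  ←
err:1 @ bit 4 → (0xb0>>4)&0x1 = 0x1
flags:4 @ bit 0 → (0xb0>>0)&0xf = 0x0
ver signed 3b, MSB=1: 5 - 8 = -3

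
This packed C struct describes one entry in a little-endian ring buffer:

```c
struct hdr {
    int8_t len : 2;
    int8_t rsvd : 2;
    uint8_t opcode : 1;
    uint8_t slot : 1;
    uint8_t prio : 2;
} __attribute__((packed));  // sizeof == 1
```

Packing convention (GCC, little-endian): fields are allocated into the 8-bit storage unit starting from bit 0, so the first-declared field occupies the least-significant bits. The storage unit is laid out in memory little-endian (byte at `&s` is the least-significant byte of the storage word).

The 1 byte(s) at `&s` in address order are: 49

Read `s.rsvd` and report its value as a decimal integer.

-2

[0]=0x49 (little-endian) → word 0x49
len:2 @ bit 0 → (0x49>>0)&0x3 = 0x1
rsvd:2 @ bit 2 → (0x49>>2)&0x3 = 0x2  ←
opcode:1 @ bit 4 → (0x49>>4)&0x1 = 0x0
slot:1 @ bit 5 → (0x49>>5)&0x1 = 0x0
prio:2 @ bit 6 → (0x49>>6)&0x3 = 0x1
rsvd signed 2b, MSB=1: 2 - 4 = -2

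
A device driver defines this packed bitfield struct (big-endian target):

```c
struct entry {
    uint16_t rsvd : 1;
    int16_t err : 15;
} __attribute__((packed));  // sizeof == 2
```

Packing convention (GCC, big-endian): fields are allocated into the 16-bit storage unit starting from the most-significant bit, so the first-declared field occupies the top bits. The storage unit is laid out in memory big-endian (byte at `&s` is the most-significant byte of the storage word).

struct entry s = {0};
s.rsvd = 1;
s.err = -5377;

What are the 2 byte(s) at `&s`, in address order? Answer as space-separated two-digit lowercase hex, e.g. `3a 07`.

ea ff

rsvd:1 = 1 → 0x1 << 15 → word 0x8000
err:15 = -5377 → 0x6aff << 0 → word 0xeaff
word = 0xeaff → big-endian bytes:
  [0]=0xea  [1]=0xff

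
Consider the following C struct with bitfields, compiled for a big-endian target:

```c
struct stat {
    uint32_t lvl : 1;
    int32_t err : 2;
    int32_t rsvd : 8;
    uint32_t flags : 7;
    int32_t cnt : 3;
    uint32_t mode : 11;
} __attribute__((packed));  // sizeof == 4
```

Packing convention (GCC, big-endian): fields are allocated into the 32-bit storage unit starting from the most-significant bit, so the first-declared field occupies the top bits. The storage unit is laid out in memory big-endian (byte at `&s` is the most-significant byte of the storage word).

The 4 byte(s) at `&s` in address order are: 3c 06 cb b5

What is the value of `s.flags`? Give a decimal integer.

[0]=0x3c [1]=0x06 [2]=0xcb [3]=0xb5 (big-endian) → word 0x3c06cbb5
lvl:1 @ bit 31 → (0x3c06cbb5>>31)&0x1 = 0x0
err:2 @ bit 29 → (0x3c06cbb5>>29)&0x3 = 0x1
rsvd:8 @ bit 21 → (0x3c06cbb5>>21)&0xff = 0xe0
flags:7 @ bit 14 → (0x3c06cbb5>>14)&0x7f = 0x1b  ←
cnt:3 @ bit 11 → (0x3c06cbb5>>11)&0x7 = 0x1
mode:11 @ bit 0 → (0x3c06cbb5>>0)&0x7ff = 0x3b5

27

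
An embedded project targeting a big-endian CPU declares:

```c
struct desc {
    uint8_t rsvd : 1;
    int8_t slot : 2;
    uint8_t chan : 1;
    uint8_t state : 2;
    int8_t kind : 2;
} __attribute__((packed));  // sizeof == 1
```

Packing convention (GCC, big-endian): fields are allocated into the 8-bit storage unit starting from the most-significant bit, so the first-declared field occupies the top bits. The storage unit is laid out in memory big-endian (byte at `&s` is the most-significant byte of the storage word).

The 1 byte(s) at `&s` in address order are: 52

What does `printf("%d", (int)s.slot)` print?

-2

[0]=0x52 (big-endian) → word 0x52
rsvd:1 @ bit 7 → (0x52>>7)&0x1 = 0x0
slot:2 @ bit 5 → (0x52>>5)&0x3 = 0x2  ←
chan:1 @ bit 4 → (0x52>>4)&0x1 = 0x1
state:2 @ bit 2 → (0x52>>2)&0x3 = 0x0
kind:2 @ bit 0 → (0x52>>0)&0x3 = 0x2
slot signed 2b, MSB=1: 2 - 4 = -2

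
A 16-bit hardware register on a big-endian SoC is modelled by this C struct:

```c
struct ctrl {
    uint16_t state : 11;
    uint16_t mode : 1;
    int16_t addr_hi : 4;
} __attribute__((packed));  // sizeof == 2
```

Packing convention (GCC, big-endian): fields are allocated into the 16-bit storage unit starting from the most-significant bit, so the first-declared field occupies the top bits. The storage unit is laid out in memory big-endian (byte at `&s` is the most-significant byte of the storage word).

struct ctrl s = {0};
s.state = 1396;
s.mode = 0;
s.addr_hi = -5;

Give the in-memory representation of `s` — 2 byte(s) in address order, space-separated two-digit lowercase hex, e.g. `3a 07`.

ae 8b

state (11b) val=1396 bits=0x574 at bit 5: 0xae80
mode (1b) val=0 bits=0x0 at bit 4: 0xae80
addr_hi (4b) val=-5 bits=0xb at bit 0: 0xae8b
word = 0xae8b → big-endian bytes:
  [0]=0xae  [1]=0x8b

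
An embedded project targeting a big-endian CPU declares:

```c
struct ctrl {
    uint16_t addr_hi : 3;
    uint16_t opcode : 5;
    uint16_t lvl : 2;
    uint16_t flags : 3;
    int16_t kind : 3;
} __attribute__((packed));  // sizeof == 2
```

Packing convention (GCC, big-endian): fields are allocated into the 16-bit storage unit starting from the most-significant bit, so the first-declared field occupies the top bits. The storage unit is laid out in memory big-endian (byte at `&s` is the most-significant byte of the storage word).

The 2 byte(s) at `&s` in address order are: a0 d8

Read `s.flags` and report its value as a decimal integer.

3

[0]=0xa0 [1]=0xd8 (big-endian) → word 0xa0d8
addr_hi:3 @ bit 13 → (0xa0d8>>13)&0x7 = 0x5
opcode:5 @ bit 8 → (0xa0d8>>8)&0x1f = 0x0
lvl:2 @ bit 6 → (0xa0d8>>6)&0x3 = 0x3
flags:3 @ bit 3 → (0xa0d8>>3)&0x7 = 0x3  ←
kind:3 @ bit 0 → (0xa0d8>>0)&0x7 = 0x0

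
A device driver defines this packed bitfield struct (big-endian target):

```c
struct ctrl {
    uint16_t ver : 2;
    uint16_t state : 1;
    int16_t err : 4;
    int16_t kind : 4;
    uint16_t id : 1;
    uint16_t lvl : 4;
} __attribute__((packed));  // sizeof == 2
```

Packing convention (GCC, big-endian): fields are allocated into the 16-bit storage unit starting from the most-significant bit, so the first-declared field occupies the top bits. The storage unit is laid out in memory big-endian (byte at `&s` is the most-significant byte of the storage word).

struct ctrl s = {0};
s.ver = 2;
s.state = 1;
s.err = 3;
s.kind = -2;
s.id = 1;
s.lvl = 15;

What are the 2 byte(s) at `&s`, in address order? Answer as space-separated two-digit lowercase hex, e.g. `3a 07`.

[14+:2] ver=2 & 0x3 = 0x2; word=0x8000
[13+:1] state=1 & 0x1 = 0x1; word=0xa000
[9+:4] err=3 & 0xf = 0x3; word=0xa600
[5+:4] kind=-2 & 0xf = 0xe; word=0xa7c0
[4+:1] id=1 & 0x1 = 0x1; word=0xa7d0
[0+:4] lvl=15 & 0xf = 0xf; word=0xa7df
word = 0xa7df → big-endian bytes:
  [0]=0xa7  [1]=0xdf

a7 df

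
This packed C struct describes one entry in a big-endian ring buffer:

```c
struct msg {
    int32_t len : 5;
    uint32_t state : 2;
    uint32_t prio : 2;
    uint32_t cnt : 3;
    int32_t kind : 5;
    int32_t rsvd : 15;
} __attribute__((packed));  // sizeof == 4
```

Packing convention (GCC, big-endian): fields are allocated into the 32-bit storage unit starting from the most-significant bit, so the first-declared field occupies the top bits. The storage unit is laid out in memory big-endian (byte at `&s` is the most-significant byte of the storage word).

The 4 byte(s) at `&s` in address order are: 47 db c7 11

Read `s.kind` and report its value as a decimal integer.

-9

[0]=0x47 [1]=0xdb [2]=0xc7 [3]=0x11 (big-endian) → word 0x47dbc711
len:5 @ bit 27 → (0x47dbc711>>27)&0x1f = 0x8
state:2 @ bit 25 → (0x47dbc711>>25)&0x3 = 0x3
prio:2 @ bit 23 → (0x47dbc711>>23)&0x3 = 0x3
cnt:3 @ bit 20 → (0x47dbc711>>20)&0x7 = 0x5
kind:5 @ bit 15 → (0x47dbc711>>15)&0x1f = 0x17  ←
rsvd:15 @ bit 0 → (0x47dbc711>>0)&0x7fff = 0x4711
kind signed 5b, MSB=1: 23 - 32 = -9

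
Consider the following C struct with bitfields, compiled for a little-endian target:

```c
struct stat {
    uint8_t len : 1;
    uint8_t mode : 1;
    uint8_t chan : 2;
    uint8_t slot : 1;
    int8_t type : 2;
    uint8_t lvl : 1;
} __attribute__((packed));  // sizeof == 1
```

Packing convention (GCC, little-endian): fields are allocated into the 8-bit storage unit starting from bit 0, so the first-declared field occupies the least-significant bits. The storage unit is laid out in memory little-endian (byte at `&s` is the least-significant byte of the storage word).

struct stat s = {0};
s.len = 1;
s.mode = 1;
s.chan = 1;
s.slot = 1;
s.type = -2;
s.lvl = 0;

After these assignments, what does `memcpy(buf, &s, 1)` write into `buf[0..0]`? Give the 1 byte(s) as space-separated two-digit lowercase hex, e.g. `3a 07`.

len (1b) val=1 bits=0x1 at bit 0: 0x01
mode (1b) val=1 bits=0x1 at bit 1: 0x03
chan (2b) val=1 bits=0x1 at bit 2: 0x07
slot (1b) val=1 bits=0x1 at bit 4: 0x17
type (2b) val=-2 bits=0x2 at bit 5: 0x57
lvl (1b) val=0 bits=0x0 at bit 7: 0x57
word = 0x57 → little-endian bytes:
  [0]=0x57

57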